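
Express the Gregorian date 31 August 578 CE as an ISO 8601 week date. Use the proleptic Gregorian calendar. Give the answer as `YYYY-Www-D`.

0578-W36-1

The weekday is Monday (ISO weekday 1).
That Monday belongs to ISO week 36 of ISO year 578.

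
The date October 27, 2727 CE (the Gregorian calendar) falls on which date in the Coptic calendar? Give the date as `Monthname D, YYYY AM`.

Paopi 10, 2444 AM

Julian Day Number of the source date = 2717375.
Converting JDN 2717375 to the Coptic calendar gives 10 Paopi 2444 AM.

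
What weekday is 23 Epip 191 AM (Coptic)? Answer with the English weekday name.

Thursday

Equivalently 18 July 475 Gregorian, JDN 1894749.
JDN 1894749 mod 7 = 3, and JDN 0 was a Monday, so this is a Thursday.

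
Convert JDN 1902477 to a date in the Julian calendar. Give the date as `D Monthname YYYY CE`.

12 September 496 CE

The proleptic Gregorian equivalent of JDN 1902477 is 13 September 496.
In the Julian calendar that day is 12 September 496 CE.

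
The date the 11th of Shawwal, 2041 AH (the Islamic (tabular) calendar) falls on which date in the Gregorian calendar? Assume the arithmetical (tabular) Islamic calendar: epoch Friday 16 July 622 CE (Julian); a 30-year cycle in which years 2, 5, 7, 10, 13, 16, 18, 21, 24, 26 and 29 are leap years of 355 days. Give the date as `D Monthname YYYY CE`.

Julian Day Number of the source date = 2671624.
Converting JDN 2671624 to the Gregorian calendar gives 23 July 2602 CE.

23 July 2602 CE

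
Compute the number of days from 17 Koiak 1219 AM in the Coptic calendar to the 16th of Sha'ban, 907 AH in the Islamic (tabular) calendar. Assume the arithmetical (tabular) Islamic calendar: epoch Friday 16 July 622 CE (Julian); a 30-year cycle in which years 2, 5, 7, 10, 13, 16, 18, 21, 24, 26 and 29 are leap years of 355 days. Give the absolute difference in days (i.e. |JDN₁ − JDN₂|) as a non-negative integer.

First date → JDN 2270010; second date → JDN 2269718.
The interval is |2270010 − 2269718| = 292 days.

292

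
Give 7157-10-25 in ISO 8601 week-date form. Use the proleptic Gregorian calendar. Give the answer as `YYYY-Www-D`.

The weekday is Friday (ISO weekday 5).
That Friday belongs to ISO week 43 of ISO year 7157.

7157-W43-5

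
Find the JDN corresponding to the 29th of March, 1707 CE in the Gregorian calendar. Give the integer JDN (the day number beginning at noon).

2344616

JDN 2299161 is 15 October 1582 CE (Gregorian); the target day is +45455 days from there, so JDN = 2344616.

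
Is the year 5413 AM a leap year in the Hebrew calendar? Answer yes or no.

Hebrew year 5413 is year 17 of its 19-year Metonic cycle; leap years are at positions 3, 6, 8, 11, 14, 17, 19, so it is a leap year (13 months).

yes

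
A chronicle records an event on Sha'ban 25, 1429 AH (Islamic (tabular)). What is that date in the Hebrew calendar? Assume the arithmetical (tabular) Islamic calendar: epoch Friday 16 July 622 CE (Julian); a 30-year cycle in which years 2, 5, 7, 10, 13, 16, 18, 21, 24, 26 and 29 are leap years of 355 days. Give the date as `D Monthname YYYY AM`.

The source date corresponds to 28 August 2008 in the Gregorian calendar (JDN 2454707).
That day falls on 27 Av 5768 AM in the Hebrew calendar.

27 Av 5768 AM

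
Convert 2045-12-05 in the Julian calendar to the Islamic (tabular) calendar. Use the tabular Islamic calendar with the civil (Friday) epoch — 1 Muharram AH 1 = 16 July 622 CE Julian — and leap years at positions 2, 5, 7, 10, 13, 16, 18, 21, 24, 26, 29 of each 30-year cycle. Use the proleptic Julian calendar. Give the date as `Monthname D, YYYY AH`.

Julian Day Number of the source date = 2468333.
Converting JDN 2468333 to the tabular Islamic calendar gives 8 Safar 1468 AH.

Safar 8, 1468 AH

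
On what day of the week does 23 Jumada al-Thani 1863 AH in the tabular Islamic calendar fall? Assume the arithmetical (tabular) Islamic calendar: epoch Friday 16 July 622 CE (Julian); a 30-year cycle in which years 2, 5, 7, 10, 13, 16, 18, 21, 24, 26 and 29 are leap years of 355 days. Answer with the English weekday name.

This is JDN 2608441 (26 July 2429 Gregorian).
JDN 2608441 mod 7 = 3, and JDN 0 was a Monday, so this is a Thursday.

Thursday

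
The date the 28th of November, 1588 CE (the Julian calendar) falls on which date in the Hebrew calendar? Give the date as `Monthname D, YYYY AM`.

Both dates share Julian Day Number 2301407; in the Hebrew calendar that is 19 Kislev 5349 AM.

Kislev 19, 5349 AM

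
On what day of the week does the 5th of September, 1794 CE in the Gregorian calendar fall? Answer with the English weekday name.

Friday

2376553 ≡ 4 (mod 7); counting from Monday = 0 gives Friday.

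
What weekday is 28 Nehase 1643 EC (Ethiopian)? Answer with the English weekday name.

Equivalently 31 August 1651 Gregorian, JDN 2324318.
Since JDN mod 7 = 3 (0 = Monday), the day is Thursday.

Thursday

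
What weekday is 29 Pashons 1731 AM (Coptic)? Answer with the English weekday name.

This is JDN 2457180 (6 June 2015 Gregorian).
JDN 2457180 mod 7 = 5, and JDN 0 was a Monday, so this is a Saturday.

Saturday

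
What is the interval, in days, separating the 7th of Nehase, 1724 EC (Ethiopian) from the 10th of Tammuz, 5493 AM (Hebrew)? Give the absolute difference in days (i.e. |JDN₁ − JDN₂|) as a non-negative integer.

316

First date → JDN 2353883; second date → JDN 2354199.
The interval is |2353883 − 2354199| = 316 days.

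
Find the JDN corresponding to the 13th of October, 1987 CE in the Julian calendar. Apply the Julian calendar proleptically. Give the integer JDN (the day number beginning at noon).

2447095

In the Gregorian calendar the same day is 26 October 1987.
JDN 2451545 is 1 January 2000 CE (Gregorian); the target day is −4450 days from there, so JDN = 2447095.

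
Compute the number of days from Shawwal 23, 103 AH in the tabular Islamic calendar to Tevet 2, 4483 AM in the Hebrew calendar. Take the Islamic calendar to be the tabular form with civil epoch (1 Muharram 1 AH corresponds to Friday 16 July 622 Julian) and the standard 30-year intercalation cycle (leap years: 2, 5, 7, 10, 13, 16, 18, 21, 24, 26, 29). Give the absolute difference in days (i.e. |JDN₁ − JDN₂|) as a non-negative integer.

245

JDN of the first date = 1984873.
JDN of the second date = 1985118.
|1985118 − 1984873| = 245.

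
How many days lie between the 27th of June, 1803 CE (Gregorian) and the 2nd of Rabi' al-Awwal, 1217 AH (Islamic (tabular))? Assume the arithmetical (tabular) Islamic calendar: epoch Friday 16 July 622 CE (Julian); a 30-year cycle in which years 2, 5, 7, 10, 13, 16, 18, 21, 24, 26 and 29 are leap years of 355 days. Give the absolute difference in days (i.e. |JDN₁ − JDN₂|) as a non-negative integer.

First date → JDN 2379769; second date → JDN 2379410.
The interval is |2379769 − 2379410| = 359 days.

359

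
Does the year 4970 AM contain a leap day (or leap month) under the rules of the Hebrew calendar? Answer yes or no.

Hebrew year 4970 is year 11 of its 19-year Metonic cycle; leap years are at positions 3, 6, 8, 11, 14, 17, 19, so it is a leap year (13 months).

yes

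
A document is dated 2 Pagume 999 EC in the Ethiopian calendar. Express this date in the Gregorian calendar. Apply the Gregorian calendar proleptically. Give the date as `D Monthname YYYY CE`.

Both dates share Julian Day Number 2089101; in the Gregorian calendar that is 31 August 1007 CE.

31 August 1007 CE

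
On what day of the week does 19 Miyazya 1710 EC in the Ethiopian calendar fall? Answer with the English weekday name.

Monday

Equivalently 25 April 1718 Gregorian, JDN 2348661.
2348661 ≡ 0 (mod 7); counting from Monday = 0 gives Monday.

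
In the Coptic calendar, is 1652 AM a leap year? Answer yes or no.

1652 mod 4 = 0; in the Coptic calendar a year is leap when year mod 4 = 3, so it is a common year.

no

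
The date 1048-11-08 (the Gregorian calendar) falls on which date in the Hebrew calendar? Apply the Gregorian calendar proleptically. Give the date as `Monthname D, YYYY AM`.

Cheshvan 22, 4809 AM

Both dates share Julian Day Number 2104146; in the Hebrew calendar that is 22 Cheshvan 4809 AM.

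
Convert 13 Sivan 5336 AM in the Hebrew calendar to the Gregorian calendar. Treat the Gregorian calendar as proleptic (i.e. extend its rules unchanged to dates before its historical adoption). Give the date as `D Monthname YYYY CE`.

21 May 1576 CE

Both dates share Julian Day Number 2296823; in the Gregorian calendar that is 21 May 1576 CE.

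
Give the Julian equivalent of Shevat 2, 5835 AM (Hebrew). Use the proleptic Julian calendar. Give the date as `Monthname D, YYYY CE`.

Julian Day Number of the source date = 2478956.
Converting JDN 2478956 to the Julian calendar gives 5 January 2075 CE.

January 5, 2075 CE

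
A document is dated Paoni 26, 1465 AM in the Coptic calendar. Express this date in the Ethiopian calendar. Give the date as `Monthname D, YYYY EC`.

Sene 26, 1741 EC

The source date corresponds to 1 July 1749 in the Gregorian calendar (JDN 2360051).
That day falls on 26 Sene 1741 EC in the Ethiopian calendar.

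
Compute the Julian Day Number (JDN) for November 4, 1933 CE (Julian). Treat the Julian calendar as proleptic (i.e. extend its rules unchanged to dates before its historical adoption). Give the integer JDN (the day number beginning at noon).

2427394

In the Gregorian calendar the same day is 17 November 1933.
JDN 2299161 is 15 October 1582 CE (Gregorian); the target day is +128233 days from there, so JDN = 2427394.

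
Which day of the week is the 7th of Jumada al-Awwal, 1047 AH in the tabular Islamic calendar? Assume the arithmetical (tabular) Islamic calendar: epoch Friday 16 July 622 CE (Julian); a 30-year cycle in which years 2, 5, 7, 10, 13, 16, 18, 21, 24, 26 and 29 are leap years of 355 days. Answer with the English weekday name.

Sunday

Equivalently 27 September 1637 Gregorian, JDN 2319232.
2319232 ≡ 6 (mod 7); counting from Monday = 0 gives Sunday.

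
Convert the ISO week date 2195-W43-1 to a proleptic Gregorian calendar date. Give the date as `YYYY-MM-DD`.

ISO week 1 of 2195 is the week containing the first Thursday of 2195.
Week 43, day 1 (Monday) lands on 2195-10-19.

2195-10-19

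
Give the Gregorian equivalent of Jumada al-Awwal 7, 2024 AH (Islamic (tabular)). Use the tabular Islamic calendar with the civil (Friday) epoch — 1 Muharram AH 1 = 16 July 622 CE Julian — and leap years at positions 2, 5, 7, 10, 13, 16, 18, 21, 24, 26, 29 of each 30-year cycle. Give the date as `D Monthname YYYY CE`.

Both dates share Julian Day Number 2665448; in the Gregorian calendar that is 24 August 2585 CE.

24 August 2585 CE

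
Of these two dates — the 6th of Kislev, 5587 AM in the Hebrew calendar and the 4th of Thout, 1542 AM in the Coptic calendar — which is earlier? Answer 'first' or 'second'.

second

Converting both to JDN: 2388332 vs 2387883; the smaller is the second.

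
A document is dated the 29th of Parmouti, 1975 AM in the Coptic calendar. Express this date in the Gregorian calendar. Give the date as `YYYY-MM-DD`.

Julian Day Number of the source date = 2546271.
Converting JDN 2546271 to the Gregorian calendar gives 9 May 2259 CE.

2259-05-09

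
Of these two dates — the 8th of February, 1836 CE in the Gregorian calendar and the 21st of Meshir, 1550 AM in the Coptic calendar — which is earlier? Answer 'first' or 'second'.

Converting both to JDN: 2391683 vs 2390972; the smaller is the second.

second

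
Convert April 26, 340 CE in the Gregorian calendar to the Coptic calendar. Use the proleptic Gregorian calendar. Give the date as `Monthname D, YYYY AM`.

Parmouti 30, 56 AM

Both dates share Julian Day Number 1845358; in the Coptic calendar that is 30 Parmouti 56 AM.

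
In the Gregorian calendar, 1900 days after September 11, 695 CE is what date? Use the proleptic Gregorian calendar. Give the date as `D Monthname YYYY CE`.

JDN of September 11, 695 CE = 1975157.
1975157 + 1900 = 1977057.
JDN 1977057 in the Gregorian calendar is 24 November 700 CE.

24 November 700 CE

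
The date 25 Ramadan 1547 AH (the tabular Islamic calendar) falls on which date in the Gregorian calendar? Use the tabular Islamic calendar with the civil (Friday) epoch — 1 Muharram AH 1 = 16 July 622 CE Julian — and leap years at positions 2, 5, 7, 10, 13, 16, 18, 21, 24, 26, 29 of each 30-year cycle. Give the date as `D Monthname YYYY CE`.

Julian Day Number of the source date = 2496551.
Converting JDN 2496551 to the Gregorian calendar gives 23 March 2123 CE.

23 March 2123 CE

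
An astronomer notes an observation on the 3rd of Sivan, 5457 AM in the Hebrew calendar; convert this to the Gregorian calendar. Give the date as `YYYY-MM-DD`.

1697-05-23

Julian Day Number of the source date = 2341020.
Converting JDN 2341020 to the Gregorian calendar gives 23 May 1697 CE.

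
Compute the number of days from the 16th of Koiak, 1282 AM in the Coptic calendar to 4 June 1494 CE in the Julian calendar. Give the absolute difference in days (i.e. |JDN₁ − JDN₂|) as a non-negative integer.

First date → JDN 2293020; second date → JDN 2266896.
The interval is |2293020 − 2266896| = 26124 days.

26124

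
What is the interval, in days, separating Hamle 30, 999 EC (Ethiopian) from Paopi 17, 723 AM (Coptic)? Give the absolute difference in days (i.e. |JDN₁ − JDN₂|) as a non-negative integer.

283

JDN of the first date = 2089069.
JDN of the second date = 2088786.
|2088786 − 2089069| = 283.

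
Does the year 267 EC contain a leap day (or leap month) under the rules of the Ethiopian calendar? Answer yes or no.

yes

267 mod 4 = 3; in the Ethiopian calendar a year is leap when year mod 4 = 3, so it is a leap year.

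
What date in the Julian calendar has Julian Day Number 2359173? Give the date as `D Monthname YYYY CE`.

24 January 1747 CE

JDN 2359173 is 4 February 1747 in the Gregorian calendar.
In the Julian calendar that day is 24 January 1747 CE.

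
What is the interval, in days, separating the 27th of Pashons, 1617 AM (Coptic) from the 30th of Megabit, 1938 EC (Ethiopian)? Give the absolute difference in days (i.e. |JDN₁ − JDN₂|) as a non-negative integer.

16379

JDN of the first date = 2415540.
JDN of the second date = 2431919.
|2431919 − 2415540| = 16379.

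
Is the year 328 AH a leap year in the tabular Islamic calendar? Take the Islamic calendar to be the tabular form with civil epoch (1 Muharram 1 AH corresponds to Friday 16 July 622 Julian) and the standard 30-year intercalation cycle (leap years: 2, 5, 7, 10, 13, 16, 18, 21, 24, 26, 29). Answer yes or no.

no

Year 328 AH is year 28 of its 30-year cycle; leap positions are 2, 5, 7, 10, 13, 16, 18, 21, 24, 26, 29, so it is a common year (354 days).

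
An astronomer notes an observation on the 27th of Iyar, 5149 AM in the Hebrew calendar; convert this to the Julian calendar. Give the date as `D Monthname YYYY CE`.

Both dates share Julian Day Number 2228533; in the Julian calendar that is 23 May 1389 CE.

23 May 1389 CE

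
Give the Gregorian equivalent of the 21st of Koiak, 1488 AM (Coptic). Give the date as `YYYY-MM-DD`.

Julian Day Number of the source date = 2368267.
Converting JDN 2368267 to the Gregorian calendar gives 29 December 1771 CE.

1771-12-29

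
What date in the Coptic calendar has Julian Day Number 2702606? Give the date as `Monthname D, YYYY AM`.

JDN 2702606 is 20 May 2687 in the Gregorian calendar.
In the Coptic calendar that day is Pashons 7, 2403 AM.

Pashons 7, 2403 AM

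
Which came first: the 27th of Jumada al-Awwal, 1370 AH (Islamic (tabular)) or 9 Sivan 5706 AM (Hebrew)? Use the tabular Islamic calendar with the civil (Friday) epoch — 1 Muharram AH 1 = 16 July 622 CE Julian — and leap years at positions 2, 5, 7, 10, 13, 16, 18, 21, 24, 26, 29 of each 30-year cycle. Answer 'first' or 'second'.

second

First date → JDN 2433712; second date → JDN 2431980.
JDN 2431980 < JDN 2433712, so the second date is earlier.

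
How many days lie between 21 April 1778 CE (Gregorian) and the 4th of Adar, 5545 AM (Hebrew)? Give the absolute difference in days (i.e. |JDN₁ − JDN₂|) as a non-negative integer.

First date → JDN 2370572; second date → JDN 2373063.
The interval is |2370572 − 2373063| = 2491 days.

2491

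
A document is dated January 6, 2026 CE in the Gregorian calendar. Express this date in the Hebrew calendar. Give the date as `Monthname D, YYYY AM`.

Julian Day Number of the source date = 2461047.
Converting JDN 2461047 to the Hebrew calendar gives 17 Tevet 5786 AM.

Tevet 17, 5786 AM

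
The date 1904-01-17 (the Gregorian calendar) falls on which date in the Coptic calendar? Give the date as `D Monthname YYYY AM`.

Both dates share Julian Day Number 2416497; in the Coptic calendar that is 8 Tobi 1620 AM.

8 Tobi 1620 AM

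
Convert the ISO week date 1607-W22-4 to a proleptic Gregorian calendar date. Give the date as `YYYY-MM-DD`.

ISO week 1 of 1607 is the week containing the first Thursday of 1607.
Week 22, day 4 (Thursday) lands on 1607-05-31.

1607-05-31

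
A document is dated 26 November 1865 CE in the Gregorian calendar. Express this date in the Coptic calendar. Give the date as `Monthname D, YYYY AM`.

Hathor 18, 1582 AM

Julian Day Number of the source date = 2402567.
Converting JDN 2402567 to the Coptic calendar gives 18 Hathor 1582 AM.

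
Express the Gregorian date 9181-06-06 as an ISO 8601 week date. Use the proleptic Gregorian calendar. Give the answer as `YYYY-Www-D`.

9181-W23-6

The weekday is Saturday (ISO weekday 6).
That Saturday belongs to ISO week 23 of ISO year 9181.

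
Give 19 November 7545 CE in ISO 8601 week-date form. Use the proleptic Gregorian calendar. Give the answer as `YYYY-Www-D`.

The weekday is Monday (ISO weekday 1).
That Monday belongs to ISO week 47 of ISO year 7545.

7545-W47-1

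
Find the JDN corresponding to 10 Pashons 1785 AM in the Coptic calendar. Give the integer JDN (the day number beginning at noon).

2476885

Equivalently 18 May 2069 (Gregorian).
JDN 2299161 is 15 October 1582 CE (Gregorian); the target day is +177724 days from there, so JDN = 2476885.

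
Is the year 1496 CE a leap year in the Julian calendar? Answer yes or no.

yes

1496 mod 4 = 0, so it is a leap year in the Julian calendar.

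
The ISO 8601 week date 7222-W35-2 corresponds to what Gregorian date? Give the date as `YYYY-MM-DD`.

7222-08-30

ISO week 1 of 7222 is the week containing the first Thursday of 7222.
Week 35, day 2 (Tuesday) lands on 7222-08-30.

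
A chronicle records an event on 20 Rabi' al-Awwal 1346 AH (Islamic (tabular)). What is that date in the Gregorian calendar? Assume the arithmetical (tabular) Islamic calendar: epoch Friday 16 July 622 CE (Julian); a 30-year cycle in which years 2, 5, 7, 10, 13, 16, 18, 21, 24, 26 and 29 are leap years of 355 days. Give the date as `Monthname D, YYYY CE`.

Julian Day Number of the source date = 2425141.
Converting JDN 2425141 to the Gregorian calendar gives 17 September 1927 CE.

September 17, 1927 CE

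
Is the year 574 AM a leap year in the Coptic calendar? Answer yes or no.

no

574 mod 4 = 2; in the Coptic calendar a year is leap when year mod 4 = 3, so it is a common year.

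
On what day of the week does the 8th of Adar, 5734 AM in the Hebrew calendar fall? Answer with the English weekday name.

This is JDN 2442109 (2 March 1974 Gregorian).
JDN 2442109 mod 7 = 5, and JDN 0 was a Monday, so this is a Saturday.

Saturday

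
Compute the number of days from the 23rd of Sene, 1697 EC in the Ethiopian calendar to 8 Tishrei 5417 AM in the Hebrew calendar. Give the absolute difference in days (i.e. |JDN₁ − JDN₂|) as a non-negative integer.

17806

First date → JDN 2343977; second date → JDN 2326171.
The interval is |2343977 − 2326171| = 17806 days.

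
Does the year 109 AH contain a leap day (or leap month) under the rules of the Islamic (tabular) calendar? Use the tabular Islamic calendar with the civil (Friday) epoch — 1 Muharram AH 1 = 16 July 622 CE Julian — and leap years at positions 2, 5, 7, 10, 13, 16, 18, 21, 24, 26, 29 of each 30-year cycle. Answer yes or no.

Year 109 AH is year 19 of its 30-year cycle; leap positions are 2, 5, 7, 10, 13, 16, 18, 21, 24, 26, 29, so it is a common year (354 days).

no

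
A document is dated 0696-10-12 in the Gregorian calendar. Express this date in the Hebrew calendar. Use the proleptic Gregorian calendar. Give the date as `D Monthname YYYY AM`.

Julian Day Number of the source date = 1975554.
Converting JDN 1975554 to the Hebrew calendar gives 6 Cheshvan 4457 AM.

6 Cheshvan 4457 AM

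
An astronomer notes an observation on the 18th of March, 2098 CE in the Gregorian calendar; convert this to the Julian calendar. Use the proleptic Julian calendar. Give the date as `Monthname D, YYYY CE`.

For dates in this range the Gregorian date is 13 days ahead of the Julian.
18 March 2098 Gregorian − 13 days → 5 March 2098 Julian.

March 5, 2098 CE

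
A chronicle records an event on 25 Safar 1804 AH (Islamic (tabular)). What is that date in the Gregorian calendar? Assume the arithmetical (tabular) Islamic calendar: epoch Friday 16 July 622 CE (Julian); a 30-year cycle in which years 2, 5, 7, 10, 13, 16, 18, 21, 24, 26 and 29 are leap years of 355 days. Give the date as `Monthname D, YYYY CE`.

Julian Day Number of the source date = 2587417.
Converting JDN 2587417 to the Gregorian calendar gives 3 January 2372 CE.

January 3, 2372 CE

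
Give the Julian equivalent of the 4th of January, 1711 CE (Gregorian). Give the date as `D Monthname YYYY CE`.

The Julian–Gregorian offset here is 11 days (Julian trailing).
4 January 1711 Gregorian − 11 days → 24 December 1710 Julian.

24 December 1710 CE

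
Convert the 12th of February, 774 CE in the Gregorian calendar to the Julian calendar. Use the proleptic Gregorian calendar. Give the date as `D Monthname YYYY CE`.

8 February 774 CE

For dates in this range the Gregorian date is 4 days ahead of the Julian.
12 February 774 Gregorian − 4 days → 8 February 774 Julian.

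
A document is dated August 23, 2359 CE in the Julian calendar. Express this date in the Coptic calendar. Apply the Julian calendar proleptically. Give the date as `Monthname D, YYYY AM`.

Mesori 30, 2075 AM

Both dates share Julian Day Number 2582917; in the Coptic calendar that is 30 Mesori 2075 AM.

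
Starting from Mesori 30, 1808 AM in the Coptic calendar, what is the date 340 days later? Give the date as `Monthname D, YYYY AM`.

The starting date is JDN 2485396; 2485396 + 340 = 2485736.
JDN 2485736 corresponds to Mesori 5, 1809 AM.

Mesori 5, 1809 AM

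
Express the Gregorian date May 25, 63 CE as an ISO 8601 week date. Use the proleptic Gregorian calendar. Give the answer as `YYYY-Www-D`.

The weekday is Friday (ISO weekday 5).
That Friday belongs to ISO week 21 of ISO year 63.

0063-W21-5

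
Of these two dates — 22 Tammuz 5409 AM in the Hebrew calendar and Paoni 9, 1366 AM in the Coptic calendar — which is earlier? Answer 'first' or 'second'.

Converting both to JDN: 2323528 vs 2323874; the smaller is the first.

first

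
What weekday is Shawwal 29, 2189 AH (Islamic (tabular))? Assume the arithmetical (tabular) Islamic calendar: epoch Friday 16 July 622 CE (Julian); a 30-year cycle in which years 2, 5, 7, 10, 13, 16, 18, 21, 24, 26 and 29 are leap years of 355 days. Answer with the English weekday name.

Thursday

This is JDN 2724088 (14 March 2746 Gregorian).
Since JDN mod 7 = 3 (0 = Monday), the day is Thursday.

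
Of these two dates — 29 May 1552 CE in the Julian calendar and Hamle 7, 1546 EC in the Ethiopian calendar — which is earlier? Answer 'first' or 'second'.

Converting both to JDN: 2288075 vs 2288838; the smaller is the first.

first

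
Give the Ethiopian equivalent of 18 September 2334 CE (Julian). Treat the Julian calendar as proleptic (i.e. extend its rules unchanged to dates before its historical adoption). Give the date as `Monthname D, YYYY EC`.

Both dates share Julian Day Number 2573812; in the Ethiopian calendar that is 21 Meskerem 2327 EC.

Meskerem 21, 2327 EC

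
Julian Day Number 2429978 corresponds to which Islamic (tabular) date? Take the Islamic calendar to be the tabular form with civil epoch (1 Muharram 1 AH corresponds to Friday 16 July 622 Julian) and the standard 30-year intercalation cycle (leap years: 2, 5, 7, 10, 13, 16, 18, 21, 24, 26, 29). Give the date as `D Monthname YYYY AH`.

14 Dhu al-Qa'dah 1359 AH

The Gregorian equivalent of JDN 2429978 is 14 December 1940.
In the tabular Islamic calendar that day is 14 Dhu al-Qa'dah 1359 AH.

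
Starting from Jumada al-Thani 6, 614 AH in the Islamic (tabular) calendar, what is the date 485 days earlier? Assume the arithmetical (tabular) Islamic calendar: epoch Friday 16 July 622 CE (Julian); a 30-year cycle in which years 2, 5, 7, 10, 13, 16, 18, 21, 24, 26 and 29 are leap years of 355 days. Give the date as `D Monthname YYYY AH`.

JDN of Jumada al-Thani 6, 614 AH = 2165820.
2165820 − 485 = 2165335.
JDN 2165335 in the tabular Islamic calendar is 24 Muharram 613 AH.

24 Muharram 613 AH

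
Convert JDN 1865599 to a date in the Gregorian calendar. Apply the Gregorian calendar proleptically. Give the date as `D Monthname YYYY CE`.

26 September 395 CE

Counting from JDN 2299161 = 15 Oct 1582 gives an offset of -433562 days.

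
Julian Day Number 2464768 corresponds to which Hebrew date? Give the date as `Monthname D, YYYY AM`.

JDN 2464768 is 15 March 2036 in the Gregorian calendar.
In the Hebrew calendar that day is Adar 16, 5796 AM.

Adar 16, 5796 AM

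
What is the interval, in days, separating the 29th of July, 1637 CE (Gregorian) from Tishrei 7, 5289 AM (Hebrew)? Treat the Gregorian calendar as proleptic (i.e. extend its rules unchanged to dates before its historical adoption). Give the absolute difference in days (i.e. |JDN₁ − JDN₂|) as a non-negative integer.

JDN of the first date = 2319172.
JDN of the second date = 2279423.
|2279423 − 2319172| = 39749.

39749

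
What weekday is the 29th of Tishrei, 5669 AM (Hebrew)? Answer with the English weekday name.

In the Gregorian calendar this is 24 October 1908 (JDN 2418239).
2418239 ≡ 5 (mod 7); counting from Monday = 0 gives Saturday.

Saturday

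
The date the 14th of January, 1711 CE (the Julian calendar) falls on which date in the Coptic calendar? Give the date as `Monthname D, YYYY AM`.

Tobi 19, 1427 AM

Both dates share Julian Day Number 2346014; in the Coptic calendar that is 19 Tobi 1427 AM.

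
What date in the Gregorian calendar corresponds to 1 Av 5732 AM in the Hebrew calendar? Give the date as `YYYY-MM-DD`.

1972-07-12

Julian Day Number of the source date = 2441511.
Converting JDN 2441511 to the Gregorian calendar gives 12 July 1972 CE.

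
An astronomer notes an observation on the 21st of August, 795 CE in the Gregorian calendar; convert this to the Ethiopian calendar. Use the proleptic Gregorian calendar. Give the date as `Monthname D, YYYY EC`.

Both dates share Julian Day Number 2011660; in the Ethiopian calendar that is 24 Nehase 787 EC.

Nehase 24, 787 EC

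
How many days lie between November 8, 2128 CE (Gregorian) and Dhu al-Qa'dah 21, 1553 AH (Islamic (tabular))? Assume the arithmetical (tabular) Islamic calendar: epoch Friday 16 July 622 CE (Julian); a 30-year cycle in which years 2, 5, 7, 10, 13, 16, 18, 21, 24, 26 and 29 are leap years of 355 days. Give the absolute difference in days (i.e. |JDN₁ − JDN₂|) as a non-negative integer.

124

JDN of the first date = 2498608.
JDN of the second date = 2498732.
|2498732 − 2498608| = 124.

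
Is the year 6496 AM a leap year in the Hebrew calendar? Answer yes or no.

yes

Hebrew year 6496 is year 17 of its 19-year Metonic cycle; leap years are at positions 3, 6, 8, 11, 14, 17, 19, so it is a leap year (13 months).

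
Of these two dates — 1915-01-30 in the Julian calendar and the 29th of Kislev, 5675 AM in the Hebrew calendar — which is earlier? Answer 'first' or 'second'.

The two dates have Julian Day Numbers 2420541 and 2420484 respectively.
Since 2420484 < 2420541, the second date comes first.

second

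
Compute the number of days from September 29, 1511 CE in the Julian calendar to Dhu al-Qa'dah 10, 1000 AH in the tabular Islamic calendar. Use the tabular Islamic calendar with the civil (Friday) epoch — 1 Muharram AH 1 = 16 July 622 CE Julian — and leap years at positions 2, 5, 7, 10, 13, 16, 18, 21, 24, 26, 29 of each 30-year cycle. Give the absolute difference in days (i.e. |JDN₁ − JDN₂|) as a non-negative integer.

29534

First date → JDN 2273222; second date → JDN 2302756.
The interval is |2273222 − 2302756| = 29534 days.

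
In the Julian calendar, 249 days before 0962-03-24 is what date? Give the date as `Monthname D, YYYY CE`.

July 18, 961 CE

The starting date is JDN 2072511; 2072511 − 249 = 2072262.
JDN 2072262 corresponds to July 18, 961 CE.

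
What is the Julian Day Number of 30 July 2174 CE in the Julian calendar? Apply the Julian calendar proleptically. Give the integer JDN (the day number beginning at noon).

Equivalently 13 August 2174 (Gregorian).
JDN 2451545 is 1 January 2000 CE (Gregorian); the target day is +63777 days from there, so JDN = 2515322.

2515322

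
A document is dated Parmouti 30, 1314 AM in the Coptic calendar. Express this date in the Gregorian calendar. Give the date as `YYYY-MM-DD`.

Julian Day Number of the source date = 2304842.
Converting JDN 2304842 to the Gregorian calendar gives 5 May 1598 CE.

1598-05-05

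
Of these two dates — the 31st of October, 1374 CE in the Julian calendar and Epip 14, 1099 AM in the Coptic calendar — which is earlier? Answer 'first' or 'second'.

first

First date → JDN 2223215; second date → JDN 2226387.
JDN 2223215 < JDN 2226387, so the first date is earlier.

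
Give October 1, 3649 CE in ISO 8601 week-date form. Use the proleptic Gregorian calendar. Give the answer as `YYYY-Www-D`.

3649-W39-5

The weekday is Friday (ISO weekday 5).
That Friday belongs to ISO week 39 of ISO year 3649.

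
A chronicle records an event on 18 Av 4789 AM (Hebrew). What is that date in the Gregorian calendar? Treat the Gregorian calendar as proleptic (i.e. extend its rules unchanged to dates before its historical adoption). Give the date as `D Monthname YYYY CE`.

6 August 1029 CE

Julian Day Number of the source date = 2097112.
Converting JDN 2097112 to the Gregorian calendar gives 6 August 1029 CE.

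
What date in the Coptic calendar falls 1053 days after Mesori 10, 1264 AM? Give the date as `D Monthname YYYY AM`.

Counting 1053 days forward from JDN 2286680 reaches JDN 2287733, which is 28 Paoni 1267 AM.

28 Paoni 1267 AM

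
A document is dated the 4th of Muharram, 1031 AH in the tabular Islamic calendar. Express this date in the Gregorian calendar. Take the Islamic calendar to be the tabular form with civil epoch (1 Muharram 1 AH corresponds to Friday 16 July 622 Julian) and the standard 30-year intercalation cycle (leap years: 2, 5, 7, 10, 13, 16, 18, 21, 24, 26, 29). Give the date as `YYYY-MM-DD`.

Julian Day Number of the source date = 2313441.
Converting JDN 2313441 to the Gregorian calendar gives 19 November 1621 CE.

1621-11-19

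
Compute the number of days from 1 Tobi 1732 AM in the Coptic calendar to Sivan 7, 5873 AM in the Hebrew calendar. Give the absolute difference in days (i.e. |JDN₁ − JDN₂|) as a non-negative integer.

First date → JDN 2457398; second date → JDN 2492959.
The interval is |2457398 − 2492959| = 35561 days.

35561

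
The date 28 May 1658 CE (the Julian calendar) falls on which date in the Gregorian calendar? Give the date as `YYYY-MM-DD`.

1658-06-07

For dates in this range the Gregorian date is 10 days ahead of the Julian.
28 May 1658 Julian + 10 days → 7 June 1658 Gregorian.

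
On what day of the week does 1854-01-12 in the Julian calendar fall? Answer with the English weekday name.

Tuesday

This is JDN 2398243 (24 January 1854 Gregorian).
Since JDN mod 7 = 1 (0 = Monday), the day is Tuesday.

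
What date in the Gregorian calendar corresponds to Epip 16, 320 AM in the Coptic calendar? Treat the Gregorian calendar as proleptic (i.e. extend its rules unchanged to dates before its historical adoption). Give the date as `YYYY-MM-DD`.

Both dates share Julian Day Number 1941860; in the Gregorian calendar that is 13 July 604 CE.

0604-07-13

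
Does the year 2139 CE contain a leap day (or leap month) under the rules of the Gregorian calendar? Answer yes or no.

2139 is not divisible by 4, so it is a common year.

no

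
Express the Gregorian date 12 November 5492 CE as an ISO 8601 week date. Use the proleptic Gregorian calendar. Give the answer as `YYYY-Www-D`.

The weekday is Saturday (ISO weekday 6).
That Saturday belongs to ISO week 45 of ISO year 5492.

5492-W45-6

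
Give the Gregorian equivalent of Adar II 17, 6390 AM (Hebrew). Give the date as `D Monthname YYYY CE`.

24 March 2630 CE

Julian Day Number of the source date = 2681730.
Converting JDN 2681730 to the Gregorian calendar gives 24 March 2630 CE.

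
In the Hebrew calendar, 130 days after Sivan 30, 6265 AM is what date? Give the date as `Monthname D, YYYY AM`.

The starting date is JDN 2636177; 2636177 + 130 = 2636307.
JDN 2636307 corresponds to Cheshvan 12, 6266 AM.

Cheshvan 12, 6266 AM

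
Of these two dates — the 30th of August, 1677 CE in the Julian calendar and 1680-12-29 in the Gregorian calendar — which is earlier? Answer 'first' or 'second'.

first

First date → JDN 2333824; second date → JDN 2335031.
JDN 2333824 < JDN 2335031, so the first date is earlier.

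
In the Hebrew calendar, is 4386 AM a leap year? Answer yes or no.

no

Hebrew year 4386 is year 16 of its 19-year Metonic cycle; leap years are at positions 3, 6, 8, 11, 14, 17, 19, so it is a common year (12 months).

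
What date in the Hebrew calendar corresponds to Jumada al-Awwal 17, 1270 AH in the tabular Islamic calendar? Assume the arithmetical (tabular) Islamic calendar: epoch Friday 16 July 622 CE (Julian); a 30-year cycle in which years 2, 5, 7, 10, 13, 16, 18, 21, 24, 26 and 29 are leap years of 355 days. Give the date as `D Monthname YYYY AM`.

17 Shevat 5614 AM

The source date corresponds to 15 February 1854 in the Gregorian calendar (JDN 2398265).
That day falls on 17 Shevat 5614 AM in the Hebrew calendar.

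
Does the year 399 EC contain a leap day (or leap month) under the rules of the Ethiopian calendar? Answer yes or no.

399 mod 4 = 3; in the Ethiopian calendar a year is leap when year mod 4 = 3, so it is a leap year.

yes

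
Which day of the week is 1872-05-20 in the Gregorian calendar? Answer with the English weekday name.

2404934 ≡ 0 (mod 7); counting from Monday = 0 gives Monday.

Monday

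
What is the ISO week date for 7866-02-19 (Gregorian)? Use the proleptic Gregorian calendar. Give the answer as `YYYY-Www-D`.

7866-W08-1

The weekday is Monday (ISO weekday 1).
That Monday belongs to ISO week 8 of ISO year 7866.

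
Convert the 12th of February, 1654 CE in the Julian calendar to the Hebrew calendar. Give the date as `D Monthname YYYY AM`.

Both dates share Julian Day Number 2325224; in the Hebrew calendar that is 5 Adar 5414 AM.

5 Adar 5414 AM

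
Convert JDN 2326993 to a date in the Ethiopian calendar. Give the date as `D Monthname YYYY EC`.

JDN 2326993 is 27 December 1658 in the Gregorian calendar.
In the Ethiopian calendar that day is 21 Tahsas 1651 EC.

21 Tahsas 1651 EC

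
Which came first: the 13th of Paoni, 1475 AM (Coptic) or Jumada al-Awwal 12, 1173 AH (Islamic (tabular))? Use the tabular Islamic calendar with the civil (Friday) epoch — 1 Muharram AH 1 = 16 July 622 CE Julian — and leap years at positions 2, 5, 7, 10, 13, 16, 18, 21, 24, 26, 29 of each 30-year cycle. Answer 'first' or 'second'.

The two dates have Julian Day Numbers 2363690 and 2363887 respectively.
Since 2363690 < 2363887, the first date comes first.

first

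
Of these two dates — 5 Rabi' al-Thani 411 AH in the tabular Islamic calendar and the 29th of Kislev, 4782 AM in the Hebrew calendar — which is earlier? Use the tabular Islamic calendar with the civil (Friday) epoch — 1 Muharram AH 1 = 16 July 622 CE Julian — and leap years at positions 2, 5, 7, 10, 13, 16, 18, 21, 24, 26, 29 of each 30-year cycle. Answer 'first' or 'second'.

The two dates have Julian Day Numbers 2093823 and 2094319 respectively.
Since 2093823 < 2094319, the first date comes first.

first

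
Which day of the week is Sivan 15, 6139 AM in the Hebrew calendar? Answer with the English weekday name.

Equivalently 1 June 2379 Gregorian, JDN 2590123.
2590123 ≡ 4 (mod 7); counting from Monday = 0 gives Friday.

Friday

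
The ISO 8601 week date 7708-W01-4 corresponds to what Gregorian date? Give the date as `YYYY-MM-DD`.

7708-01-05

ISO week 1 of 7708 is the week containing the first Thursday of 7708.
Week 1, day 4 (Thursday) lands on 7708-01-05.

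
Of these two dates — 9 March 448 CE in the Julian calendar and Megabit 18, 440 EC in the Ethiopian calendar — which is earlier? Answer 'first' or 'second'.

First date → JDN 1884758; second date → JDN 1884763.
JDN 1884758 < JDN 1884763, so the first date is earlier.

first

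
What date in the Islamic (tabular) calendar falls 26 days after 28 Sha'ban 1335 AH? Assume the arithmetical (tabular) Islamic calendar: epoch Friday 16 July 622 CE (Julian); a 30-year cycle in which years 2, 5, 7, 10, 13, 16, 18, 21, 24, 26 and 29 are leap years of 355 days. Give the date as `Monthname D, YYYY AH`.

Ramadan 25, 1335 AH

The starting date is JDN 2421399; 2421399 + 26 = 2421425.
JDN 2421425 corresponds to Ramadan 25, 1335 AH.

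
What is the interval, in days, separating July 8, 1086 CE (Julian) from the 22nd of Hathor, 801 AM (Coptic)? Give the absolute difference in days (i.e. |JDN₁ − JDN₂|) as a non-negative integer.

597

JDN of the first date = 2117908.
JDN of the second date = 2117311.
|2117311 − 2117908| = 597.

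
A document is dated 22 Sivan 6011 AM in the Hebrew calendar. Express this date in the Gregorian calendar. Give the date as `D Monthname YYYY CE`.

Julian Day Number of the source date = 2543384.
Converting JDN 2543384 to the Gregorian calendar gives 13 June 2251 CE.

13 June 2251 CE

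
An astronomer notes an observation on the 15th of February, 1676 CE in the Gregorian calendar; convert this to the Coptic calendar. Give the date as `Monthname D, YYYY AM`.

Julian Day Number of the source date = 2333252.
Converting JDN 2333252 to the Coptic calendar gives 10 Meshir 1392 AM.

Meshir 10, 1392 AM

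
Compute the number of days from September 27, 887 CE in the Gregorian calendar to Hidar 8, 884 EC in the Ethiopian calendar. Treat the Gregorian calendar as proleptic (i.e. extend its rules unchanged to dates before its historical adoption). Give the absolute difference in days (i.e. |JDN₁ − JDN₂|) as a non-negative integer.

1504

JDN of the first date = 2045300.
JDN of the second date = 2046804.
|2046804 − 2045300| = 1504.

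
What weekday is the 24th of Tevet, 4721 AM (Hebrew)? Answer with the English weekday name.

Tuesday

In the proleptic Gregorian calendar this is 20 January 961 (JDN 2072078).
Since JDN mod 7 = 1 (0 = Monday), the day is Tuesday.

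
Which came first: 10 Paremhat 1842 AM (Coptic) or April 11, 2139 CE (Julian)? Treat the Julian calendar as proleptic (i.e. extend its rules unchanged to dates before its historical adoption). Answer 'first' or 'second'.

Converting both to JDN: 2497644 vs 2502428; the smaller is the first.

first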